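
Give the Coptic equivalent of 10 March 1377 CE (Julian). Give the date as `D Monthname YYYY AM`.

The source date corresponds to 18 March 1377 in the proleptic Gregorian calendar (JDN 2224076).
That day falls on 14 Paremhat 1093 AM in the Coptic calendar.

14 Paremhat 1093 AM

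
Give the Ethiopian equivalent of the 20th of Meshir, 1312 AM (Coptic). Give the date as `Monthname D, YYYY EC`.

Yekatit 20, 1588 EC

Julian Day Number of the source date = 2304042.
Converting JDN 2304042 to the Ethiopian calendar gives 20 Yekatit 1588 EC.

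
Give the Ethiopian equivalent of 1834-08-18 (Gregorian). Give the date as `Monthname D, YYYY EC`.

Both dates share Julian Day Number 2391144; in the Ethiopian calendar that is 13 Nehase 1826 EC.

Nehase 13, 1826 EC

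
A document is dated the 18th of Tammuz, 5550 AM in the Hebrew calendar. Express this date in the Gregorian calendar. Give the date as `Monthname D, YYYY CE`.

June 30, 1790 CE

Both dates share Julian Day Number 2375025; in the Gregorian calendar that is 30 June 1790 CE.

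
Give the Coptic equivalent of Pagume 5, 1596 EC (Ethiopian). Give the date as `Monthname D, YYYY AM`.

Julian Day Number of the source date = 2307159.
Converting JDN 2307159 to the Coptic calendar gives 5 Pi Kogi Enavot 1320 AM.

Pi Kogi Enavot 5, 1320 AM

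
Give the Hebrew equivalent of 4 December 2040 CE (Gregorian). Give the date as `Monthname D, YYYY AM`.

Kislev 29, 5801 AM

Julian Day Number of the source date = 2466493.
Converting JDN 2466493 to the Hebrew calendar gives 29 Kislev 5801 AM.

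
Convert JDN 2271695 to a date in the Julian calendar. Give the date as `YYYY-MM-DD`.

1507-07-25

JDN 2271695 is 4 August 1507 in the proleptic Gregorian calendar.
In the Julian calendar that day is 1507-07-25.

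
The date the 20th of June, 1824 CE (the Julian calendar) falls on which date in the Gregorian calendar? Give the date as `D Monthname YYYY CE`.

For dates in this range the Gregorian date is 12 days ahead of the Julian.
20 June 1824 Julian + 12 days → 2 July 1824 Gregorian.

2 July 1824 CE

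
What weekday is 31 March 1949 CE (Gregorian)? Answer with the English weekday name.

Thursday

JDN 2433007 mod 7 = 3, and JDN 0 was a Monday, so this is a Thursday.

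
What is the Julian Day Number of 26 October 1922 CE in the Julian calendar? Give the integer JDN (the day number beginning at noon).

Equivalently 8 November 1922 (Gregorian).
JDN 2451545 is 1 January 2000 CE (Gregorian); the target day is −28178 days from there, so JDN = 2423367.

2423367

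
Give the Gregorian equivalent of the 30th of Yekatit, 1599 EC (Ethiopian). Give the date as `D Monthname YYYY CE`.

6 March 1607 CE

Julian Day Number of the source date = 2308069.
Converting JDN 2308069 to the Gregorian calendar gives 6 March 1607 CE.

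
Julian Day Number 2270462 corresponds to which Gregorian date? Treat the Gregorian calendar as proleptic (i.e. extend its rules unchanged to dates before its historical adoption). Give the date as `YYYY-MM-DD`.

Counting from JDN 2299161 = 15 Oct 1582 gives an offset of -28699 days.

1504-03-19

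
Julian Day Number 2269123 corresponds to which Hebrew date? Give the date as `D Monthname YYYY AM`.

13 Av 5260 AM

The proleptic Gregorian equivalent of JDN 2269123 is 19 July 1500.
In the Hebrew calendar that day is 13 Av 5260 AM.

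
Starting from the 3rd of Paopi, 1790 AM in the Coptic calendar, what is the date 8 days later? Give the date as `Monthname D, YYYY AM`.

JDN of the 3rd of Paopi, 1790 AM = 2478494.
2478494 + 8 = 2478502.
JDN 2478502 in the Coptic calendar is Paopi 11, 1790 AM.

Paopi 11, 1790 AM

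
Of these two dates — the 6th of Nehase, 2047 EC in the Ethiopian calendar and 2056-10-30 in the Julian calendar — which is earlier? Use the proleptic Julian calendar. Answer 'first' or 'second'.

The two dates have Julian Day Numbers 2471857 and 2472315 respectively.
Since 2471857 < 2472315, the first date comes first.

first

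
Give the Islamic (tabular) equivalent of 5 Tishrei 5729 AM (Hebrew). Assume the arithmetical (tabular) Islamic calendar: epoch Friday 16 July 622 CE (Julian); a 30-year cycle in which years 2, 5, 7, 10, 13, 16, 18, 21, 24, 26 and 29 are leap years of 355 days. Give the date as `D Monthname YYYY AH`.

Julian Day Number of the source date = 2440127.
Converting JDN 2440127 to the tabular Islamic calendar gives 4 Rajab 1388 AH.

4 Rajab 1388 AH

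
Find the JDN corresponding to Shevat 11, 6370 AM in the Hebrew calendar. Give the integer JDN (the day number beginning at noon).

2674369

Equivalently 27 January 2610 (Gregorian).
JDN 2451545 is 1 January 2000 CE (Gregorian); the target day is +222824 days from there, so JDN = 2674369.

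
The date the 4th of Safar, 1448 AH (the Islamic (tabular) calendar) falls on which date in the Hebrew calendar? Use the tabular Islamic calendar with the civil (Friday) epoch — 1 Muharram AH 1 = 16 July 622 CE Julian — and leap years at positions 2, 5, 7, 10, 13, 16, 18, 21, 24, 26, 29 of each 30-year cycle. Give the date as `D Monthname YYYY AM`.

Julian Day Number of the source date = 2461242.
Converting JDN 2461242 to the Hebrew calendar gives 6 Av 5786 AM.

6 Av 5786 AM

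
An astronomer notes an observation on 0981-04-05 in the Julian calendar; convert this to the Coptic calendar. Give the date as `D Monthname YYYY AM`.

Both dates share Julian Day Number 2079463; in the Coptic calendar that is 10 Parmouti 697 AM.

10 Parmouti 697 AM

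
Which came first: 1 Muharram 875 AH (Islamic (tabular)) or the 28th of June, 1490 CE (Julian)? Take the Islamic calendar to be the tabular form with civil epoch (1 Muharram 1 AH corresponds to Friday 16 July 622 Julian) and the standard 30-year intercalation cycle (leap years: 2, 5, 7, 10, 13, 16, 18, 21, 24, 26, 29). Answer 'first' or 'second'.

first

First date → JDN 2258156; second date → JDN 2265459.
JDN 2258156 < JDN 2265459, so the first date is earlier.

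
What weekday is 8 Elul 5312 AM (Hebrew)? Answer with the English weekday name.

Sunday

In the proleptic Gregorian calendar this is 7 September 1552 (JDN 2288166).
JDN 2288166 mod 7 = 6, and JDN 0 was a Monday, so this is a Sunday.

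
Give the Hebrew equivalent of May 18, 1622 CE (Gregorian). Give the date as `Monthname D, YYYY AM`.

Sivan 9, 5382 AM

Both dates share Julian Day Number 2313621; in the Hebrew calendar that is 9 Sivan 5382 AM.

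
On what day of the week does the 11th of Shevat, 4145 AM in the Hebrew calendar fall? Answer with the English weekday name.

Thursday

This is JDN 1861688 (10 January 385 Gregorian).
JDN 1861688 mod 7 = 3, and JDN 0 was a Monday, so this is a Thursday.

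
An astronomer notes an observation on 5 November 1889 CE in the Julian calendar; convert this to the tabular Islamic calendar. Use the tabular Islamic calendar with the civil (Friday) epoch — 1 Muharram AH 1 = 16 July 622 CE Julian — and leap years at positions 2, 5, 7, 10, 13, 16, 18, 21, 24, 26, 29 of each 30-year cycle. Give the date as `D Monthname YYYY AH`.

23 Rabi' al-Awwal 1307 AH

Julian Day Number of the source date = 2411324.
Converting JDN 2411324 to the tabular Islamic calendar gives 23 Rabi' al-Awwal 1307 AH.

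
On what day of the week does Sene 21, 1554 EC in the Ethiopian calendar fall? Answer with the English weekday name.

This is JDN 2291744 (25 June 1562 Gregorian).
2291744 ≡ 0 (mod 7); counting from Monday = 0 gives Monday.

Monday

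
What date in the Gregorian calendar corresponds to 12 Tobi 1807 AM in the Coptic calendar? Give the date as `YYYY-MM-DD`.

2091-01-20

Both dates share Julian Day Number 2484802; in the Gregorian calendar that is 20 January 2091 CE.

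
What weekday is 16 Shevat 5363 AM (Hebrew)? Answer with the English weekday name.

This is JDN 2306571 (28 January 1603 Gregorian).
Since JDN mod 7 = 1 (0 = Monday), the day is Tuesday.

Tuesday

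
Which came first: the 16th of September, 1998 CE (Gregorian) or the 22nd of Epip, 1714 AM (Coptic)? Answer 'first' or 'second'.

First date → JDN 2451073; second date → JDN 2451024.
JDN 2451024 < JDN 2451073, so the second date is earlier.

second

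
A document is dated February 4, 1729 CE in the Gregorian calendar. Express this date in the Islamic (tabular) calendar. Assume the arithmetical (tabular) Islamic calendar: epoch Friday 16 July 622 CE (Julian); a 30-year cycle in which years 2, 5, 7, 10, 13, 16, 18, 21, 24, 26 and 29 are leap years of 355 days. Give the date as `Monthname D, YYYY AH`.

Julian Day Number of the source date = 2352599.
Converting JDN 2352599 to the tabular Islamic calendar gives 5 Rajab 1141 AH.

Rajab 5, 1141 AH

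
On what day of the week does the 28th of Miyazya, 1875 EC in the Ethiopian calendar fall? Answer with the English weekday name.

This is JDN 2408936 (5 May 1883 Gregorian).
2408936 ≡ 5 (mod 7); counting from Monday = 0 gives Saturday.

Saturday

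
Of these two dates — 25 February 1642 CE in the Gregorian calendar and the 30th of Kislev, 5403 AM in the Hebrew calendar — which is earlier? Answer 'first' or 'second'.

The two dates have Julian Day Numbers 2320844 and 2321144 respectively.
Since 2320844 < 2321144, the first date comes first.

first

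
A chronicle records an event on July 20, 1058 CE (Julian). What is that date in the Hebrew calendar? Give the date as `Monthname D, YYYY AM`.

Tammuz 26, 4818 AM

Both dates share Julian Day Number 2107693; in the Hebrew calendar that is 26 Tammuz 4818 AM.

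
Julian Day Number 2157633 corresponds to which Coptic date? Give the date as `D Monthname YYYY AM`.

JDN 2157633 is 19 April 1195 in the proleptic Gregorian calendar.
In the Coptic calendar that day is 17 Parmouti 911 AM.

17 Parmouti 911 AM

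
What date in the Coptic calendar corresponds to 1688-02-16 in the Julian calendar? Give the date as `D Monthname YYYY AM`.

21 Meshir 1404 AM

The source date corresponds to 26 February 1688 in the Gregorian calendar (JDN 2337646).
That day falls on 21 Meshir 1404 AM in the Coptic calendar.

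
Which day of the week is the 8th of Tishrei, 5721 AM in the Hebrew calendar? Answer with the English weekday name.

Thursday

In the Gregorian calendar this is 29 September 1960 (JDN 2437207).
JDN 2437207 mod 7 = 3, and JDN 0 was a Monday, so this is a Thursday.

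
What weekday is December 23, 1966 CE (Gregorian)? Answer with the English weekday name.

Friday

JDN 2439483 mod 7 = 4, and JDN 0 was a Monday, so this is a Friday.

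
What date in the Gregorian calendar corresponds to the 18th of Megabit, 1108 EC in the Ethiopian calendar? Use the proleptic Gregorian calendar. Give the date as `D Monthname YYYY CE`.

Both dates share Julian Day Number 2128750; in the Gregorian calendar that is 21 March 1116 CE.

21 March 1116 CE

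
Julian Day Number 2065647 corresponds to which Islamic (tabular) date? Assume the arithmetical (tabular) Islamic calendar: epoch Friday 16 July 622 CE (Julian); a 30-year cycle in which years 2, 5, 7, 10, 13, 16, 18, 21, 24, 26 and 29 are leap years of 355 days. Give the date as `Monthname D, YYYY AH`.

Shawwal 1, 331 AH

The proleptic Gregorian equivalent of JDN 2065647 is 13 June 943.
In the tabular Islamic calendar that day is Shawwal 1, 331 AH.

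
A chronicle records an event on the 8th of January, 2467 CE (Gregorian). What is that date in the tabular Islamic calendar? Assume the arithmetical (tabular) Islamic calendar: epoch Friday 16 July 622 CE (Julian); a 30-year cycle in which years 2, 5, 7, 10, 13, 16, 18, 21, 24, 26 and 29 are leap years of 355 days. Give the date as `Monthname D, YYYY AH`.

Safar 1, 1902 AH

Julian Day Number of the source date = 2622121.
Converting JDN 2622121 to the tabular Islamic calendar gives 1 Safar 1902 AH.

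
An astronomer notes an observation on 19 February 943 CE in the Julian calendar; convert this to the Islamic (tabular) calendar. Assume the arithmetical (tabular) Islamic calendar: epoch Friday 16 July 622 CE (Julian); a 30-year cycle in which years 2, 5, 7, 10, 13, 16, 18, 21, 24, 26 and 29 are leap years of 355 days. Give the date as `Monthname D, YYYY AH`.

Both dates share Julian Day Number 2065538; in the tabular Islamic calendar that is 10 Jumada al-Thani 331 AH.

Jumada al-Thani 10, 331 AH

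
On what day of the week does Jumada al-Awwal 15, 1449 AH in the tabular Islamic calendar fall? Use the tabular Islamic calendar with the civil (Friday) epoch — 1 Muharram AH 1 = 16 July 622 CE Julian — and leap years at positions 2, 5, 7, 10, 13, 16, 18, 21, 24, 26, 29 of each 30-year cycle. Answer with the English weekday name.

Saturday

In the Gregorian calendar this is 16 October 2027 (JDN 2461695).
JDN 2461695 mod 7 = 5, and JDN 0 was a Monday, so this is a Saturday.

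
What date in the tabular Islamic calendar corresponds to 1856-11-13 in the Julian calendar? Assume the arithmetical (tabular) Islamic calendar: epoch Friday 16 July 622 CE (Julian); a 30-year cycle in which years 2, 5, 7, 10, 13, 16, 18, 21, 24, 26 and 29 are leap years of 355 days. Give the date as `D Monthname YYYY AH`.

Both dates share Julian Day Number 2399279; in the tabular Islamic calendar that is 27 Rabi' al-Awwal 1273 AH.

27 Rabi' al-Awwal 1273 AH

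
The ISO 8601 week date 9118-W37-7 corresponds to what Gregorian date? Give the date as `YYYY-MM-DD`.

ISO week 1 of 9118 is the week containing the first Thursday of 9118.
Week 37, day 7 (Sunday) lands on 9118-09-15.

9118-09-15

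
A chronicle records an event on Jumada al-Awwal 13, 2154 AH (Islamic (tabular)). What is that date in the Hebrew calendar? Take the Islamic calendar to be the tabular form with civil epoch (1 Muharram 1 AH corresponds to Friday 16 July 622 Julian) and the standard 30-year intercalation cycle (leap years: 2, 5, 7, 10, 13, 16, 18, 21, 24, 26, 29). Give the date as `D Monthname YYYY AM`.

13 Tishrei 6472 AM

Julian Day Number of the source date = 2711521.
Converting JDN 2711521 to the Hebrew calendar gives 13 Tishrei 6472 AM.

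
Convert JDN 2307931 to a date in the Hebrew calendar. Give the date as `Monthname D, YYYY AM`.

Tishrei 18, 5367 AM

JDN 2307931 is 19 October 1606 in the Gregorian calendar.
In the Hebrew calendar that day is Tishrei 18, 5367 AM.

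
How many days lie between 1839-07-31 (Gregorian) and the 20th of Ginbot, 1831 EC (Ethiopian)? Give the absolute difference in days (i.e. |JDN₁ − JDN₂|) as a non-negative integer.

65

JDN of the first date = 2392952.
JDN of the second date = 2392887.
|2392887 − 2392952| = 65.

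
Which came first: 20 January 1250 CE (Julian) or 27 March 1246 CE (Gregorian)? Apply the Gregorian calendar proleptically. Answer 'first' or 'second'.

Converting both to JDN: 2177640 vs 2176238; the smaller is the second.

second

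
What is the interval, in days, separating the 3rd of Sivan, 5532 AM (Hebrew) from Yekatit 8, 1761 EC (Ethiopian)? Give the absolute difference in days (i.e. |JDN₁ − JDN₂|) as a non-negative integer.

JDN of the first date = 2368425.
JDN of the second date = 2367218.
|2367218 − 2368425| = 1207.

1207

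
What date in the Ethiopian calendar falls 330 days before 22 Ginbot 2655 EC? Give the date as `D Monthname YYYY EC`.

Counting 330 days back from JDN 2693855 reaches JDN 2693525, which is 27 Sene 2654 EC.

27 Sene 2654 EC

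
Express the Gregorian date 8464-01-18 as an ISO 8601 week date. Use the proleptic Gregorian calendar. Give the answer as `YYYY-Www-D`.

8464-W03-5

The weekday is Friday (ISO weekday 5).
That Friday belongs to ISO week 3 of ISO year 8464.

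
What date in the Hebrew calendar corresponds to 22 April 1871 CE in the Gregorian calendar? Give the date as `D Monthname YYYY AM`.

1 Iyar 5631 AM

Julian Day Number of the source date = 2404540.
Converting JDN 2404540 to the Hebrew calendar gives 1 Iyar 5631 AM.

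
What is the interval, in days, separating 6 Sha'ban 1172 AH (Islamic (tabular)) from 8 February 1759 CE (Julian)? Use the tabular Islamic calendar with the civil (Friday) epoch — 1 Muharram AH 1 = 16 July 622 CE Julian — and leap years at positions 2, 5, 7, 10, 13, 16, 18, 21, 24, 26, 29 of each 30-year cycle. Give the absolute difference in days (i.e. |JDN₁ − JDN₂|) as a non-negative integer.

44

JDN of the first date = 2363615.
JDN of the second date = 2363571.
|2363571 − 2363615| = 44.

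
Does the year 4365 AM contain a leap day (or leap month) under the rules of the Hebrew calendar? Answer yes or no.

Hebrew year 4365 is year 14 of its 19-year Metonic cycle; leap years are at positions 3, 6, 8, 11, 14, 17, 19, so it is a leap year (13 months).

yes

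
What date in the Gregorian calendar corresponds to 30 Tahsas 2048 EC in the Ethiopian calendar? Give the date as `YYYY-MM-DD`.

2056-01-09

Julian Day Number of the source date = 2472007.
Converting JDN 2472007 to the Gregorian calendar gives 9 January 2056 CE.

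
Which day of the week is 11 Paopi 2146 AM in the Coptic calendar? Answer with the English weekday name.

Equivalently 24 October 2429 Gregorian, JDN 2608531.
2608531 ≡ 2 (mod 7); counting from Monday = 0 gives Wednesday.

Wednesday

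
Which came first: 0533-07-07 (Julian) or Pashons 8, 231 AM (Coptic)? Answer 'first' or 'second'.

First date → JDN 1915924; second date → JDN 1909284.
JDN 1909284 < JDN 1915924, so the second date is earlier.

second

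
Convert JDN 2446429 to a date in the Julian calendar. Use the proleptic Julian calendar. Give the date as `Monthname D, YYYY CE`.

December 16, 1985 CE

JDN 2446429 is 29 December 1985 in the Gregorian calendar.
In the Julian calendar that day is December 16, 1985 CE.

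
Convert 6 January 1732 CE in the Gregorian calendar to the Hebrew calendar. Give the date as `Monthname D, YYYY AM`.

Julian Day Number of the source date = 2353665.
Converting JDN 2353665 to the Hebrew calendar gives 8 Tevet 5492 AM.

Tevet 8, 5492 AM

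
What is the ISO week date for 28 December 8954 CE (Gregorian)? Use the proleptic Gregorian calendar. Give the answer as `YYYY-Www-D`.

The weekday is Saturday (ISO weekday 6).
That Saturday belongs to ISO week 52 of ISO year 8954.

8954-W52-6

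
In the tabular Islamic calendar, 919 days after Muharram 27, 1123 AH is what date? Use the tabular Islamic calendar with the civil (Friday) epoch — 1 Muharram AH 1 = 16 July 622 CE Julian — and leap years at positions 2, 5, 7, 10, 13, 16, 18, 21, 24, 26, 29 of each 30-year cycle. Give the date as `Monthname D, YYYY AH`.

Ramadan 1, 1125 AH

Counting 919 days forward from JDN 2346065 reaches JDN 2346984, which is Ramadan 1, 1125 AH.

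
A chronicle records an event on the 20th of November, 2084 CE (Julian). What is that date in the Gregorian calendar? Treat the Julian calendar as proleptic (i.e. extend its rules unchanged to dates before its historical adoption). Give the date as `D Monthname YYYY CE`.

3 December 2084 CE

The Julian–Gregorian offset here is 13 days (Julian trailing).
20 November 2084 Julian + 13 days → 3 December 2084 Gregorian.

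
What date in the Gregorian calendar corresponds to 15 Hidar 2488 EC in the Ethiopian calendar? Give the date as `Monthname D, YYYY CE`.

November 28, 2495 CE

Both dates share Julian Day Number 2632672; in the Gregorian calendar that is 28 November 2495 CE.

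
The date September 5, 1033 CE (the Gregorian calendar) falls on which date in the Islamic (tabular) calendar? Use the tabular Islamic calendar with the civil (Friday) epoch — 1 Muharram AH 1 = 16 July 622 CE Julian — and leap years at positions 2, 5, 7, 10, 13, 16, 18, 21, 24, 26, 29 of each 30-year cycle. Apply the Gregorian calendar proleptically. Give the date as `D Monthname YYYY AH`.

Julian Day Number of the source date = 2098603.
Converting JDN 2098603 to the tabular Islamic calendar gives 1 Shawwal 424 AH.

1 Shawwal 424 AH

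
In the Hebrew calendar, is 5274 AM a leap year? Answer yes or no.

Hebrew year 5274 is year 11 of its 19-year Metonic cycle; leap years are at positions 3, 6, 8, 11, 14, 17, 19, so it is a leap year (13 months).

yes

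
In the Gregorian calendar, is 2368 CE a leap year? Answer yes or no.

yes

2368 is divisible by 4 and not by 100, so it is a leap year.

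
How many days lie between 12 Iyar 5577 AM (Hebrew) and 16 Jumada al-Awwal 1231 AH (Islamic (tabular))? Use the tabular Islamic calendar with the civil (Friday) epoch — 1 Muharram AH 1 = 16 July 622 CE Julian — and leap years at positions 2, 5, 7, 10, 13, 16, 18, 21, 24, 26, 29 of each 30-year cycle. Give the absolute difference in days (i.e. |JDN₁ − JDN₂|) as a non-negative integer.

First date → JDN 2384823; second date → JDN 2384444.
The interval is |2384823 − 2384444| = 379 days.

379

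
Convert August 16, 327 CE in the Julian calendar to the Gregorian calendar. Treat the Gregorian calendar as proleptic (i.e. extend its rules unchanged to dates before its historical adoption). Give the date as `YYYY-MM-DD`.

At this point the Julian calendar is 1 day behind the Gregorian.
16 August 327 Julian + 1 day → 17 August 327 Gregorian.

0327-08-17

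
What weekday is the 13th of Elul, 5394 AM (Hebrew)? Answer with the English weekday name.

Wednesday

This is JDN 2318115 (6 September 1634 Gregorian).
2318115 ≡ 2 (mod 7); counting from Monday = 0 gives Wednesday.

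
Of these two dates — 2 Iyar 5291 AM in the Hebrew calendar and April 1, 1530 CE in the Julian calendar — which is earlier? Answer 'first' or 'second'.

Converting both to JDN: 2280364 vs 2279981; the smaller is the second.

second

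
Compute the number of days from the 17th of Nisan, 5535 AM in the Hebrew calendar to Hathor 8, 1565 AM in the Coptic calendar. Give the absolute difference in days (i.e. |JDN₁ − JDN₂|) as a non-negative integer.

First date → JDN 2369472; second date → JDN 2396348.
The interval is |2369472 − 2396348| = 26876 days.

26876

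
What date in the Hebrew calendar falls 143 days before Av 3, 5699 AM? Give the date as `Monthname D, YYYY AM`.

Adar 7, 5699 AM

Counting 143 days back from JDN 2429464 reaches JDN 2429321, which is Adar 7, 5699 AM.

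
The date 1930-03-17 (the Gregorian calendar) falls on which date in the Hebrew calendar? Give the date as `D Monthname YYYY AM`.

17 Adar 5690 AM

Julian Day Number of the source date = 2426053.
Converting JDN 2426053 to the Hebrew calendar gives 17 Adar 5690 AM.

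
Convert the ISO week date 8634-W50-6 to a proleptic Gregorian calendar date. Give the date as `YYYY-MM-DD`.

ISO week 1 of 8634 is the week containing the first Thursday of 8634.
Week 50, day 6 (Saturday) lands on 8634-12-13.

8634-12-13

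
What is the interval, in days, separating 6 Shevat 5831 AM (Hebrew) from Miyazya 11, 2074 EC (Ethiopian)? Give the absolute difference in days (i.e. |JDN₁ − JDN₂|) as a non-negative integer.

JDN of the first date = 2477483.
JDN of the second date = 2481604.
|2481604 − 2477483| = 4121.

4121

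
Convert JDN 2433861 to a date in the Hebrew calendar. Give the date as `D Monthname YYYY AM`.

29 Tammuz 5711 AM

The Gregorian equivalent of JDN 2433861 is 2 August 1951.
In the Hebrew calendar that day is 29 Tammuz 5711 AM.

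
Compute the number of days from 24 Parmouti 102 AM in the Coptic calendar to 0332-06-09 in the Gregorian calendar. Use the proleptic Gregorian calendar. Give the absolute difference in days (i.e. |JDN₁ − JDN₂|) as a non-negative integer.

First date → JDN 1862153; second date → JDN 1842480.
The interval is |1862153 − 1842480| = 19673 days.

19673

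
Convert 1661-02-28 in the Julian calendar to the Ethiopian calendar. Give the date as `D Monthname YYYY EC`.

4 Megabit 1653 EC

Julian Day Number of the source date = 2327797.
Converting JDN 2327797 to the Ethiopian calendar gives 4 Megabit 1653 EC.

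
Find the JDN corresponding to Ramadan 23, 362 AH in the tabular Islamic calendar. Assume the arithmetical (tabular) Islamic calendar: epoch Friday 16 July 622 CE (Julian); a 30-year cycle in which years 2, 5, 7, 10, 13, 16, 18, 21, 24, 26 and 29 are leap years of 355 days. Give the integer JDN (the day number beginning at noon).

Equivalently 2 July 973 (proleptic Gregorian).
JDN 2451545 is 1 January 2000 CE (Gregorian); the target day is −374921 days from there, so JDN = 2076624.

2076624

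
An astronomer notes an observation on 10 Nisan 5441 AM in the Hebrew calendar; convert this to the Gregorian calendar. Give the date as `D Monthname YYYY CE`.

Both dates share Julian Day Number 2335121; in the Gregorian calendar that is 29 March 1681 CE.

29 March 1681 CE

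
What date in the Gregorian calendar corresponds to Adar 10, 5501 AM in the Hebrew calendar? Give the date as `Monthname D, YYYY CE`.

February 26, 1741 CE

Both dates share Julian Day Number 2357004; in the Gregorian calendar that is 26 February 1741 CE.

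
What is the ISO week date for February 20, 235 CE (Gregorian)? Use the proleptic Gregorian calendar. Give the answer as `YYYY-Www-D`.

0235-W08-5

The weekday is Friday (ISO weekday 5).
That Friday belongs to ISO week 8 of ISO year 235.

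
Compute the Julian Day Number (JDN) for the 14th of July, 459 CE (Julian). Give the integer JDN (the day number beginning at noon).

Equivalently 15 July 459 (proleptic Gregorian).
JDN 2400001 is 17 November 1858 CE (Gregorian), MJD 0; the target day is −511099 days from there, so JDN = 1888902.

1888902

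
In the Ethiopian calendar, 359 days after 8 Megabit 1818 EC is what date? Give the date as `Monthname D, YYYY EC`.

The starting date is JDN 2388067; 2388067 + 359 = 2388426.
JDN 2388426 corresponds to Megabit 2, 1819 EC.

Megabit 2, 1819 EC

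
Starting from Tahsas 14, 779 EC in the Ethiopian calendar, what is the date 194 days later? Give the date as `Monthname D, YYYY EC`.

Sene 28, 779 EC

The starting date is JDN 2008488; 2008488 + 194 = 2008682.
JDN 2008682 corresponds to Sene 28, 779 EC.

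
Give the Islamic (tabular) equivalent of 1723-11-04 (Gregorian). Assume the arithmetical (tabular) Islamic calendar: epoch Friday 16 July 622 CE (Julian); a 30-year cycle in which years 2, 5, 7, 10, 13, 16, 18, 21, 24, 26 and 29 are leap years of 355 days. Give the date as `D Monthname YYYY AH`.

Both dates share Julian Day Number 2350680; in the tabular Islamic calendar that is 5 Safar 1136 AH.

5 Safar 1136 AH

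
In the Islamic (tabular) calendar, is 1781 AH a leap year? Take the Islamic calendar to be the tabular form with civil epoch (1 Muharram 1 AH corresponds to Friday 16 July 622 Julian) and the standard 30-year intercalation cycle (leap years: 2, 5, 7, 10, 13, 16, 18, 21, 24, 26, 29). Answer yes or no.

Year 1781 AH is year 11 of its 30-year cycle; leap positions are 2, 5, 7, 10, 13, 16, 18, 21, 24, 26, 29, so it is a common year (354 days).

no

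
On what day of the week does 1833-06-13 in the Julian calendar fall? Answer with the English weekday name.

In the Gregorian calendar this is 25 June 1833 (JDN 2390725).
Since JDN mod 7 = 1 (0 = Monday), the day is Tuesday.

Tuesday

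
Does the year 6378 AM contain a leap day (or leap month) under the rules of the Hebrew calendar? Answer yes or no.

Hebrew year 6378 is year 13 of its 19-year Metonic cycle; leap years are at positions 3, 6, 8, 11, 14, 17, 19, so it is a common year (12 months).

no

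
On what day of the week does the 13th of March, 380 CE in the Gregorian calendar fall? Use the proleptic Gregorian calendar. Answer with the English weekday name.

Thursday

Since JDN mod 7 = 3 (0 = Monday), the day is Thursday.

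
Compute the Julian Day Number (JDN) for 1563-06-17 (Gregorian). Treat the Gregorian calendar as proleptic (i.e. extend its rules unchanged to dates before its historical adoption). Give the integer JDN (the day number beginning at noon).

2292101

JDN 2299161 is 15 October 1582 CE (Gregorian); the target day is −7060 days from there, so JDN = 2292101.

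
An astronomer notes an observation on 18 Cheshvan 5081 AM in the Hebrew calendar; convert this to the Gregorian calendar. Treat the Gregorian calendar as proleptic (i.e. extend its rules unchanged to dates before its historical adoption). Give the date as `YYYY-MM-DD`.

Both dates share Julian Day Number 2203482; in the Gregorian calendar that is 29 October 1320 CE.

1320-10-29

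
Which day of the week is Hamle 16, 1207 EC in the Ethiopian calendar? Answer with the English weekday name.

Friday

Equivalently 17 July 1215 Gregorian, JDN 2165027.
JDN 2165027 mod 7 = 4, and JDN 0 was a Monday, so this is a Friday.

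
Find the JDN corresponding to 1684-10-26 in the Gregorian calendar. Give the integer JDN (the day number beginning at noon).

2336428

JDN 2400001 is 17 November 1858 CE (Gregorian), MJD 0; the target day is −63573 days from there, so JDN = 2336428.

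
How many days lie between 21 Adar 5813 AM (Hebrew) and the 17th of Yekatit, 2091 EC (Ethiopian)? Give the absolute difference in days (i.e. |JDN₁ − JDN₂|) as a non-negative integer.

16786

JDN of the first date = 2470973.
JDN of the second date = 2487759.
|2487759 − 2470973| = 16786.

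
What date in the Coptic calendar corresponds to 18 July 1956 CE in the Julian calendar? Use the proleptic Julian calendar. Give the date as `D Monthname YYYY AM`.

24 Epip 1672 AM

Julian Day Number of the source date = 2435686.
Converting JDN 2435686 to the Coptic calendar gives 24 Epip 1672 AM.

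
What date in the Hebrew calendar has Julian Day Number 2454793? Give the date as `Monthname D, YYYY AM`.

The Gregorian equivalent of JDN 2454793 is 22 November 2008.
In the Hebrew calendar that day is Cheshvan 24, 5769 AM.

Cheshvan 24, 5769 AM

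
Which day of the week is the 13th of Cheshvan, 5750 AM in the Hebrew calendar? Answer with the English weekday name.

Saturday

This is JDN 2447842 (11 November 1989 Gregorian).
JDN 2447842 mod 7 = 5, and JDN 0 was a Monday, so this is a Saturday.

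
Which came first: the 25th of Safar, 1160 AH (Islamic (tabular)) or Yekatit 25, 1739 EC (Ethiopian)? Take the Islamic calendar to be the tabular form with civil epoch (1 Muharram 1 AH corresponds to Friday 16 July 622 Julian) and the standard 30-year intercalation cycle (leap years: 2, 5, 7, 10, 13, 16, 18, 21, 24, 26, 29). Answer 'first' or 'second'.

second

Converting both to JDN: 2359205 vs 2359199; the smaller is the second.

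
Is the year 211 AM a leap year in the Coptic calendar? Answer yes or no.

211 mod 4 = 3; in the Coptic calendar a year is leap when year mod 4 = 3, so it is a leap year.

yes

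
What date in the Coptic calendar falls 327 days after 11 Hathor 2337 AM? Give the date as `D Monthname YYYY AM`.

JDN of 11 Hathor 2337 AM = 2678324.
2678324 + 327 = 2678651.
JDN 2678651 in the Coptic calendar is 3 Paopi 2338 AM.

3 Paopi 2338 AM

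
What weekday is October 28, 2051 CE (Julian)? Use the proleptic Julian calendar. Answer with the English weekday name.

Equivalently 10 November 2051 Gregorian, JDN 2470486.
Since JDN mod 7 = 4 (0 = Monday), the day is Friday.

Friday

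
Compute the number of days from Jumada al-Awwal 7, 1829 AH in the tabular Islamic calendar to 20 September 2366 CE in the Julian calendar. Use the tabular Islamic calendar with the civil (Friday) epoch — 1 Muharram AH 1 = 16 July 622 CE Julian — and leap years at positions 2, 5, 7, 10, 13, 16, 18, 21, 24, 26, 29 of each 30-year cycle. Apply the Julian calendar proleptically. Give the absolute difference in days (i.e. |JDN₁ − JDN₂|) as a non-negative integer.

JDN of the first date = 2596346.
JDN of the second date = 2585502.
|2585502 − 2596346| = 10844.

10844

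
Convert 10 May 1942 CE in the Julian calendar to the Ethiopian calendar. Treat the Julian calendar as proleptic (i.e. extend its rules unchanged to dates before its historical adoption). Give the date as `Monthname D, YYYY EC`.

Ginbot 15, 1934 EC

Julian Day Number of the source date = 2430503.
Converting JDN 2430503 to the Ethiopian calendar gives 15 Ginbot 1934 EC.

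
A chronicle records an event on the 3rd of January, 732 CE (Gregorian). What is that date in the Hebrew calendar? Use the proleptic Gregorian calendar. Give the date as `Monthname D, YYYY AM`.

Both dates share Julian Day Number 1988419; in the Hebrew calendar that is 26 Tevet 4492 AM.

Tevet 26, 4492 AM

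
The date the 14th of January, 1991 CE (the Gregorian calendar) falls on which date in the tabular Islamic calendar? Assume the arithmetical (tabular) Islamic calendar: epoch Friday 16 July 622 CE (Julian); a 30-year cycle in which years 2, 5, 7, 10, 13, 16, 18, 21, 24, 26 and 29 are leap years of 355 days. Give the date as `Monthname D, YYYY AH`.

Jumada al-Thani 27, 1411 AH

Julian Day Number of the source date = 2448271.
Converting JDN 2448271 to the tabular Islamic calendar gives 27 Jumada al-Thani 1411 AH.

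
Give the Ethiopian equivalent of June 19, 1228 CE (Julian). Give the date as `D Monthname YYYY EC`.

25 Sene 1220 EC

The source date corresponds to 26 June 1228 in the proleptic Gregorian calendar (JDN 2169755).
That day falls on 25 Sene 1220 EC in the Ethiopian calendar.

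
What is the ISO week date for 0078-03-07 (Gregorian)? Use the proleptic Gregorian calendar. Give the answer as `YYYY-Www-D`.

0078-W10-1

The weekday is Monday (ISO weekday 1).
That Monday belongs to ISO week 10 of ISO year 78.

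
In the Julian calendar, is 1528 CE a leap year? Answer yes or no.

yes

1528 mod 4 = 0, so it is a leap year in the Julian calendar.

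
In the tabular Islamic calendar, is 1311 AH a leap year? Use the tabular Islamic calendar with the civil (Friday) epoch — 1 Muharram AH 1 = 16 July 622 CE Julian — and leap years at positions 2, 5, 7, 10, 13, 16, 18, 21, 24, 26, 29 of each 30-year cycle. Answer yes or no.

yes

Year 1311 AH is year 21 of its 30-year cycle; leap positions are 2, 5, 7, 10, 13, 16, 18, 21, 24, 26, 29, so it is a leap year (355 days).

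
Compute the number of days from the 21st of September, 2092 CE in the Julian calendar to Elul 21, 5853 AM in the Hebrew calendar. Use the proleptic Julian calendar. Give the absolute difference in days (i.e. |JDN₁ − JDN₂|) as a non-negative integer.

JDN of the first date = 2485425.
JDN of the second date = 2485768.
|2485768 − 2485425| = 343.

343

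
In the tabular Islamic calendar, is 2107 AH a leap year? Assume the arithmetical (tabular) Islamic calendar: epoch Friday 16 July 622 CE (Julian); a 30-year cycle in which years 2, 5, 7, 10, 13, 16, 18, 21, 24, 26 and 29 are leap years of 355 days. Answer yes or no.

yes

Year 2107 AH is year 7 of its 30-year cycle; leap positions are 2, 5, 7, 10, 13, 16, 18, 21, 24, 26, 29, so it is a leap year (355 days).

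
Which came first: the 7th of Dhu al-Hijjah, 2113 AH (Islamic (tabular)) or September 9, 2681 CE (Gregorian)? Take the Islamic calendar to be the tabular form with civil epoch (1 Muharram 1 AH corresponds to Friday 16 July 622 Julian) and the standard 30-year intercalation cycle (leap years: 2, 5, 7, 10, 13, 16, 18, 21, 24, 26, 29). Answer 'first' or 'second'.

first

Converting both to JDN: 2697193 vs 2700527; the smaller is the first.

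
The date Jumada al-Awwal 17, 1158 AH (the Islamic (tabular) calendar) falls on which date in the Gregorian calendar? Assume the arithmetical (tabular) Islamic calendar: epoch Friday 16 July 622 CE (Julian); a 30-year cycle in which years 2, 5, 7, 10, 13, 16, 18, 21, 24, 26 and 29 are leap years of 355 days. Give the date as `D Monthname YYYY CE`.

17 June 1745 CE

Both dates share Julian Day Number 2358576; in the Gregorian calendar that is 17 June 1745 CE.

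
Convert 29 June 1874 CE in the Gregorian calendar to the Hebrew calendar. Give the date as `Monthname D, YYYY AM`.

Tammuz 14, 5634 AM

Both dates share Julian Day Number 2405704; in the Hebrew calendar that is 14 Tammuz 5634 AM.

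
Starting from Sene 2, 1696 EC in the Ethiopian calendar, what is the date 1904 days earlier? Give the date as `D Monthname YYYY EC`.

15 Megabit 1691 EC

JDN of Sene 2, 1696 EC = 2343591.
2343591 − 1904 = 2341687.
JDN 2341687 in the Ethiopian calendar is 15 Megabit 1691 EC.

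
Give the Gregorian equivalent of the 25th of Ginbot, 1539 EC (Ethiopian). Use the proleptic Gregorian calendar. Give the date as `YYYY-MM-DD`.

1547-05-30

Julian Day Number of the source date = 2286239.
Converting JDN 2286239 to the Gregorian calendar gives 30 May 1547 CE.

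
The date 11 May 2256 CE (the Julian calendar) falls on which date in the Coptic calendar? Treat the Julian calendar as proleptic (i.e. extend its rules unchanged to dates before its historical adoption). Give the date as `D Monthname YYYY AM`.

16 Pashons 1972 AM

Julian Day Number of the source date = 2545193.
Converting JDN 2545193 to the Coptic calendar gives 16 Pashons 1972 AM.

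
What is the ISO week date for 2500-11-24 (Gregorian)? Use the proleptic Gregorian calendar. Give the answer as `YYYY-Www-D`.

The weekday is Wednesday (ISO weekday 3).
That Wednesday belongs to ISO week 47 of ISO year 2500.

2500-W47-3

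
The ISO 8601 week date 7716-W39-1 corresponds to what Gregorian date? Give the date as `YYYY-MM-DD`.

7716-09-21

ISO week 1 of 7716 is the week containing the first Thursday of 7716.
Week 39, day 1 (Monday) lands on 7716-09-21.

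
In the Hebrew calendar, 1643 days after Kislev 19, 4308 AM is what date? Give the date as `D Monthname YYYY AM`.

9 Sivan 4312 AM

Counting 1643 days forward from JDN 1921171 reaches JDN 1922814, which is 9 Sivan 4312 AM.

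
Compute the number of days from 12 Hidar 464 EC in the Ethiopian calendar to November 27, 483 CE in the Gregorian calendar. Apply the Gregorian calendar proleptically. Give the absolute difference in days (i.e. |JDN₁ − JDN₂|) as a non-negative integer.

JDN of the first date = 1893403.
JDN of the second date = 1897803.
|1897803 − 1893403| = 4400.

4400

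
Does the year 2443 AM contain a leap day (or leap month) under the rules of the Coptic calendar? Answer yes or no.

2443 mod 4 = 3; in the Coptic calendar a year is leap when year mod 4 = 3, so it is a leap year.

yes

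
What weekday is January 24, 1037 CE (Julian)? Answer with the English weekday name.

Monday

In the proleptic Gregorian calendar this is 30 January 1037 (JDN 2099846).
2099846 ≡ 0 (mod 7); counting from Monday = 0 gives Monday.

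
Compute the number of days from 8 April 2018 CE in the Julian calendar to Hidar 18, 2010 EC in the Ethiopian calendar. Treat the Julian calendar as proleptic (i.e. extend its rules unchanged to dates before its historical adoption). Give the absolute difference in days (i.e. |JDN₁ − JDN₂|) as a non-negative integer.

145

JDN of the first date = 2458230.
JDN of the second date = 2458085.
|2458085 − 2458230| = 145.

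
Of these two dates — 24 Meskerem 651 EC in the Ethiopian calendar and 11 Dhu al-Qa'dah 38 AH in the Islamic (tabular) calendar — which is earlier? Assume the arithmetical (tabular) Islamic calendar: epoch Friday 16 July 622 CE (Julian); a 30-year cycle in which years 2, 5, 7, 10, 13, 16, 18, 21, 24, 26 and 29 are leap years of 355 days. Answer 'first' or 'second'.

Converting both to JDN: 1961656 vs 1961857; the smaller is the first.

first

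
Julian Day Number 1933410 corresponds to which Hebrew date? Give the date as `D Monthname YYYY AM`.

The proleptic Gregorian equivalent of JDN 1933410 is 24 May 581.
In the Hebrew calendar that day is 3 Sivan 4341 AM.

3 Sivan 4341 AM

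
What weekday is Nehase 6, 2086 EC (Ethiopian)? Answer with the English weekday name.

Thursday

In the Gregorian calendar this is 12 August 2094 (JDN 2486102).
Since JDN mod 7 = 3 (0 = Monday), the day is Thursday.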